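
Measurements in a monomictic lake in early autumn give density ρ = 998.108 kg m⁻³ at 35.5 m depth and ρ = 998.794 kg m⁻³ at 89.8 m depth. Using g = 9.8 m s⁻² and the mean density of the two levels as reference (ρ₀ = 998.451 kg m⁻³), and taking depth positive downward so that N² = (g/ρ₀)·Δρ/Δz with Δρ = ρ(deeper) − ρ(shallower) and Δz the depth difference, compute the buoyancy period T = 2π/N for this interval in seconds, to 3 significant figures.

564 s

Δρ = 998.794 − 998.108 = 0.686 kg m⁻³ over Δz = 89.8 − 35.5 = 54.3 m.
N² = (9.8/998.451) × (0.686/54.3) = 1.2400 × 10⁻⁴ s⁻².
N = √(1.2400 × 10⁻⁴) = 0.011136 rad s⁻¹, so T = 2π/N = 564.22 s ≈ 564 s.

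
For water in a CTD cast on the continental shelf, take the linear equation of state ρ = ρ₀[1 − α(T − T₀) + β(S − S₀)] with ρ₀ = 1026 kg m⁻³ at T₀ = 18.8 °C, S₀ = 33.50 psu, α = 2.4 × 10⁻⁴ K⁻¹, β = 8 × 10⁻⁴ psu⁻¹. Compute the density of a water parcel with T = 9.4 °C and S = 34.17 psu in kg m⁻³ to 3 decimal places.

1028.865 kg m⁻³

T − T₀ = -9.4 K, S − S₀ = +0.67 psu.
Bracket = 1 − α·(-9.4) + β·(+0.67) = 1 + (2.792 × 10⁻³) = 1.0027920.
ρ = 1026 × 1.0027920 = 1028.865 kg m⁻³.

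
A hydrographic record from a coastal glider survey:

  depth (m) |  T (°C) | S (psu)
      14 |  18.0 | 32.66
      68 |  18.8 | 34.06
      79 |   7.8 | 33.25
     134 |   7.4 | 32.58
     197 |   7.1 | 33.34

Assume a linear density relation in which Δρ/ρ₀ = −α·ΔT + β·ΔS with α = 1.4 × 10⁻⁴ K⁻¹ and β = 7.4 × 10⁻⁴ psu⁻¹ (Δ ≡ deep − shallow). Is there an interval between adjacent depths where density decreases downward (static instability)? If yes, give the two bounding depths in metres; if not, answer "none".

79–134 m

Evaluate Δρ/ρ₀ = −αΔT + βΔS across each adjacent pair:
  14–68 m: −αΔT+βΔS = −(1.4 × 10⁻⁴)(+0.8)+(7.4 × 10⁻⁴)(+1.40) = 9.2 × 10⁻⁴ → stable
  68–79 m: −αΔT+βΔS = −(1.4 × 10⁻⁴)(-11.0)+(7.4 × 10⁻⁴)(-0.81) = 9.4 × 10⁻⁴ → stable
  79–134 m: −αΔT+βΔS = −(1.4 × 10⁻⁴)(-0.4)+(7.4 × 10⁻⁴)(-0.67) = -4.4 × 10⁻⁴ → UNSTABLE
  134–197 m: −αΔT+βΔS = −(1.4 × 10⁻⁴)(-0.3)+(7.4 × 10⁻⁴)(+0.76) = 6.0 × 10⁻⁴ → stable
The 79–134 m interval has Δρ < 0: lighter water underlies denser water.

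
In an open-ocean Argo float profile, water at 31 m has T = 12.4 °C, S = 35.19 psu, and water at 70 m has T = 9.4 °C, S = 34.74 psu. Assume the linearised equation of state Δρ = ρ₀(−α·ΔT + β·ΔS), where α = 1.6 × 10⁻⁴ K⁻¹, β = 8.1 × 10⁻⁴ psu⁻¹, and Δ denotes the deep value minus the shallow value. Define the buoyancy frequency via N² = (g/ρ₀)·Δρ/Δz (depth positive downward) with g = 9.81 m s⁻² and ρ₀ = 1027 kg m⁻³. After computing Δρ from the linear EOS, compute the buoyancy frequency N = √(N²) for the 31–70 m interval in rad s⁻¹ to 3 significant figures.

ΔT = -3.0 K, ΔS = -0.45 psu (deep − shallow).
Δρ/ρ₀ = −αΔT + βΔS = 4.80 × 10⁻⁴ − 3.645 × 10⁻⁴ = 1.155 × 10⁻⁴, so Δρ ≈ 0.1186 kg m⁻³.
N² = (g/ρ₀)·Δρ/Δz = g·(Δρ/ρ₀)/Δz = 9.81 × 1.155 × 10⁻⁴ / 39 = 2.9053 × 10⁻⁵ s⁻².
N = √(2.9053 × 10⁻⁵) = 5.3901 × 10⁻³ rad s⁻¹ ≈ 5.39 × 10⁻³ rad s⁻¹.

5.39 × 10⁻³ rad s⁻¹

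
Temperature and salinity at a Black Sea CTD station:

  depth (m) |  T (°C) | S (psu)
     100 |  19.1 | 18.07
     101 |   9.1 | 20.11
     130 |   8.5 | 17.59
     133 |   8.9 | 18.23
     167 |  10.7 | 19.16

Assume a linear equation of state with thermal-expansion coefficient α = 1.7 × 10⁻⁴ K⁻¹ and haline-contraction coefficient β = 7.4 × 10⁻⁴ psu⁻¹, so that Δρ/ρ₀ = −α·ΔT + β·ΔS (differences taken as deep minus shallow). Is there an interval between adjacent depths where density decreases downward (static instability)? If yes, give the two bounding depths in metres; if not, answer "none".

Evaluate Δρ/ρ₀ = −αΔT + βΔS across each adjacent pair:
  100–101 m: −αΔT+βΔS = −(1.7 × 10⁻⁴)(-10.0)+(7.4 × 10⁻⁴)(+2.04) = 3.2 × 10⁻³ → stable
  101–130 m: −αΔT+βΔS = −(1.7 × 10⁻⁴)(-0.6)+(7.4 × 10⁻⁴)(-2.52) = -1.8 × 10⁻³ → UNSTABLE
  130–133 m: −αΔT+βΔS = −(1.7 × 10⁻⁴)(+0.4)+(7.4 × 10⁻⁴)(+0.64) = 4.1 × 10⁻⁴ → stable
  133–167 m: −αΔT+βΔS = −(1.7 × 10⁻⁴)(+1.8)+(7.4 × 10⁻⁴)(+0.93) = 3.8 × 10⁻⁴ → stable
The 101–130 m interval has Δρ < 0: lighter water underlies denser water.

101–130 m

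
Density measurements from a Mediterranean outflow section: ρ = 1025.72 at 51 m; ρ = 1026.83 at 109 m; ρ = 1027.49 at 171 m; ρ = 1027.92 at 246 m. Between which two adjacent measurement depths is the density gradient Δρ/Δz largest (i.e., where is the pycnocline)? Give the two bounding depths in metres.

Compute the density gradient over each adjacent pair:
  51–109 m: Δρ/Δz = 1.11/58 = 0.019 kg m⁻⁴
  109–171 m: Δρ/Δz = 0.66/62 = 0.011 kg m⁻⁴
  171–246 m: Δρ/Δz = 0.43/75 = 5.7 × 10⁻³ kg m⁻⁴
The largest gradient is in the 51–109 m interval — the pycnocline.

51–109 m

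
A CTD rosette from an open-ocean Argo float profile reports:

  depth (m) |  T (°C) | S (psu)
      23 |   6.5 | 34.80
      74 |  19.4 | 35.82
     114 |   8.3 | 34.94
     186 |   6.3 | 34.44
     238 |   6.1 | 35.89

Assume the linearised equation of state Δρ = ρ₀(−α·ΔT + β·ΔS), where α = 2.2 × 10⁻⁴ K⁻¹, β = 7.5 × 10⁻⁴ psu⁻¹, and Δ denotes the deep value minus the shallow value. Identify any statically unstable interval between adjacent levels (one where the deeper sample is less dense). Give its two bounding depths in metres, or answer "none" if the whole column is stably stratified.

23–74 m

Evaluate Δρ/ρ₀ = −αΔT + βΔS across each adjacent pair:
  23–74 m: −αΔT+βΔS = −(2.2 × 10⁻⁴)(+12.9)+(7.5 × 10⁻⁴)(+1.02) = -2.1 × 10⁻³ → UNSTABLE
  74–114 m: −αΔT+βΔS = −(2.2 × 10⁻⁴)(-11.1)+(7.5 × 10⁻⁴)(-0.88) = 1.8 × 10⁻³ → stable
  114–186 m: −αΔT+βΔS = −(2.2 × 10⁻⁴)(-2.0)+(7.5 × 10⁻⁴)(-0.50) = 6.5 × 10⁻⁵ → stable
  186–238 m: −αΔT+βΔS = −(2.2 × 10⁻⁴)(-0.2)+(7.5 × 10⁻⁴)(+1.45) = 1.1 × 10⁻³ → stable
The 23–74 m interval has Δρ < 0: lighter water underlies denser water.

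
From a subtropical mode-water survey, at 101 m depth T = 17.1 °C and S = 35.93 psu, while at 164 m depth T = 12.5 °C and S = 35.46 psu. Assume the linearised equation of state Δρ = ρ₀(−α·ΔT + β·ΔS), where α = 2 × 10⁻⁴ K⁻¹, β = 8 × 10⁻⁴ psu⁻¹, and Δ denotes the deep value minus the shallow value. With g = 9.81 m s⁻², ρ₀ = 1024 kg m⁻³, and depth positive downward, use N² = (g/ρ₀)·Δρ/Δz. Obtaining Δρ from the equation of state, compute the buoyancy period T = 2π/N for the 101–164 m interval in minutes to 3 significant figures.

ΔT = -4.6 K, ΔS = -0.47 psu (deep − shallow).
Δρ/ρ₀ = −αΔT + βΔS = 9.20 × 10⁻⁴ − 3.76 × 10⁻⁴ = 5.44 × 10⁻⁴, so Δρ ≈ 0.5571 kg m⁻³.
N² = (g/ρ₀)·Δρ/Δz = g·(Δρ/ρ₀)/Δz = 9.81 × 5.44 × 10⁻⁴ / 63 = 8.4709 × 10⁻⁵ s⁻².
N = √(8.4709 × 10⁻⁵) = 9.2037 × 10⁻³ rad s⁻¹ → T = 2π/N = 682.68 s = 11.378 min ≈ 11.4 min.

11.4 min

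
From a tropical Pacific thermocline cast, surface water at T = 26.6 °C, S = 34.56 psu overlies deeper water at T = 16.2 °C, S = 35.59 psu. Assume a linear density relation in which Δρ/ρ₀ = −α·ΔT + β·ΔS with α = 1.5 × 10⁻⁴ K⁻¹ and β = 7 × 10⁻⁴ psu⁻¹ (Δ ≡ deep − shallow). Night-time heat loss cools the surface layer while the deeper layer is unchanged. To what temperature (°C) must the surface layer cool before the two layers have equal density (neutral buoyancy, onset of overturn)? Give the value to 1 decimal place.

11.4 °C

Neutral buoyancy requires Δρ = 0, i.e. −α(T_deep − T_surf′) + β(S_deep − S_surf) = 0.
T_surf′ = T_deep − (β/α)·ΔS = 16.2 − (7 × 10⁻⁴/1.5 × 10⁻⁴)·(+1.03) = 11.393 °C.
Cooling required: 26.6 − (11.393) = 15.207 °C.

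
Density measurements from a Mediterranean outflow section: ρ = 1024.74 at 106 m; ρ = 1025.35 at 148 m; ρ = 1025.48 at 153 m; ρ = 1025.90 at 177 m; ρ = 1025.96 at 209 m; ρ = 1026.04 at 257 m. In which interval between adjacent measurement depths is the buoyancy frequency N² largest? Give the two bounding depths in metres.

148–153 m

Compute the density gradient over each adjacent pair:
  106–148 m: Δρ/Δz = 0.61/42 = 0.015 kg m⁻⁴
  148–153 m: Δρ/Δz = 0.13/5 = 0.026 kg m⁻⁴
  153–177 m: Δρ/Δz = 0.42/24 = 0.017 kg m⁻⁴
  177–209 m: Δρ/Δz = 0.06/32 = 1.9 × 10⁻³ kg m⁻⁴
  209–257 m: Δρ/Δz = 0.08/48 = 1.7 × 10⁻³ kg m⁻⁴
The largest gradient is in the 148–153 m interval — the pycnocline.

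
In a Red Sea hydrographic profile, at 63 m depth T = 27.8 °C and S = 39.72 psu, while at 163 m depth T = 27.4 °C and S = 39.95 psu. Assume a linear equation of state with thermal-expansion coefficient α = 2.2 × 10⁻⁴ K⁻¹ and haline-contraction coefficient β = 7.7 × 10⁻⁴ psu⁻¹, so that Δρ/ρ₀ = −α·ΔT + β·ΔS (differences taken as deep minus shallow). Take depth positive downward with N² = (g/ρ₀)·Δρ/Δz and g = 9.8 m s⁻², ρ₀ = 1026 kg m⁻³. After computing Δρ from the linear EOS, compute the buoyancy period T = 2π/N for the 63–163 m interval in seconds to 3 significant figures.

ΔT = -0.4 K, ΔS = +0.23 psu (deep − shallow).
Δρ/ρ₀ = −αΔT + βΔS = 8.80 × 10⁻⁵ + 1.771 × 10⁻⁴ = 2.651 × 10⁻⁴, so Δρ ≈ 0.2720 kg m⁻³.
N² = (g/ρ₀)·Δρ/Δz = g·(Δρ/ρ₀)/Δz = 9.8 × 2.651 × 10⁻⁴ / 100 = 2.5980 × 10⁻⁵ s⁻².
N = √(2.5980 × 10⁻⁵) = 5.0971 × 10⁻³ rad s⁻¹ → T = 2π/N = 1.2327 × 10³ s ≈ 1.23 × 10³ s.

1.23 × 10³ s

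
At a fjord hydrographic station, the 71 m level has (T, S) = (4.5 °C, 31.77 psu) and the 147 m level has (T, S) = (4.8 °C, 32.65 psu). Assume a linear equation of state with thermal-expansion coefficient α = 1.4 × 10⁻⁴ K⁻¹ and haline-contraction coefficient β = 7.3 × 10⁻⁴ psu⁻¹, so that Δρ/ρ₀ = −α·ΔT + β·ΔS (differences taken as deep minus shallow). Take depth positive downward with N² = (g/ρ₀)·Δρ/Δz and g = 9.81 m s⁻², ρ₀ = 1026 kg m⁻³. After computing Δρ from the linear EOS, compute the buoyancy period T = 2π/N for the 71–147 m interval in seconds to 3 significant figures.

714 s

ΔT = +0.3 K, ΔS = +0.88 psu (deep − shallow).
Δρ/ρ₀ = −αΔT + βΔS = -4.20 × 10⁻⁵ + 6.424 × 10⁻⁴ = 6.004 × 10⁻⁴, so Δρ ≈ 0.6160 kg m⁻³.
N² = (g/ρ₀)·Δρ/Δz = g·(Δρ/ρ₀)/Δz = 9.81 × 6.004 × 10⁻⁴ / 76 = 7.7499 × 10⁻⁵ s⁻².
N = √(7.7499 × 10⁻⁵) = 8.8034 × 10⁻³ rad s⁻¹ → T = 2π/N = 713.72 s ≈ 714 s.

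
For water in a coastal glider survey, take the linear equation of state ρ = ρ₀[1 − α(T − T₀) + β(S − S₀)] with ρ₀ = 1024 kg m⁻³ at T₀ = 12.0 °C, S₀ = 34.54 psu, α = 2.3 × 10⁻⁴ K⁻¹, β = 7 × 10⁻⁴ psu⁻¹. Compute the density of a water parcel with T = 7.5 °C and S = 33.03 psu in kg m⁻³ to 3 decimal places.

1023.977 kg m⁻³

T − T₀ = -4.5 K, S − S₀ = -1.51 psu.
Bracket = 1 − α·(-4.5) + β·(-1.51) = 1 + (-2.20 × 10⁻⁵) = 0.9999780.
ρ = 1024 × 0.9999780 = 1023.977 kg m⁻³.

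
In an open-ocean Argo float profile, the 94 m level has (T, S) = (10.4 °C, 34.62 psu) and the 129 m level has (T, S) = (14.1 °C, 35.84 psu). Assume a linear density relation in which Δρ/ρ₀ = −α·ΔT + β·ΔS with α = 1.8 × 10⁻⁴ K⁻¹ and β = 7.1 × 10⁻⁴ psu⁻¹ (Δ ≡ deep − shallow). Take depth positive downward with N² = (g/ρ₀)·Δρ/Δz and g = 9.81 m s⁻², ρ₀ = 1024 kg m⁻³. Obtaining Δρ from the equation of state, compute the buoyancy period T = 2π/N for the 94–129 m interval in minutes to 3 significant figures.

14.0 min

ΔT = +3.7 K, ΔS = +1.22 psu (deep − shallow).
Δρ/ρ₀ = −αΔT + βΔS = -6.66 × 10⁻⁴ + 8.662 × 10⁻⁴ = 2.002 × 10⁻⁴, so Δρ ≈ 0.2050 kg m⁻³.
N² = (g/ρ₀)·Δρ/Δz = g·(Δρ/ρ₀)/Δz = 9.81 × 2.002 × 10⁻⁴ / 35 = 5.6113 × 10⁻⁵ s⁻².
N = √(5.6113 × 10⁻⁵) = 7.4909 × 10⁻³ rad s⁻¹ → T = 2π/N = 838.78 s = 13.980 min ≈ 14.0 min.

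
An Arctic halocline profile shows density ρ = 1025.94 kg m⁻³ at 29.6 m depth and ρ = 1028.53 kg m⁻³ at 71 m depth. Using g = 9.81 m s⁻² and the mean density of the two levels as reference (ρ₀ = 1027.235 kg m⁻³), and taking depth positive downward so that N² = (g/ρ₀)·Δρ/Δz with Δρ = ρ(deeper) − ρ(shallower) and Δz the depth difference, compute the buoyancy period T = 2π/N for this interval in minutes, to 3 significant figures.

4.28 min

Δρ = 1028.53 − 1025.94 = 2.59 kg m⁻³ over Δz = 71 − 29.6 = 41.4 m.
N² = (9.81/1027.235) × (2.59/41.4) = 5.9745 × 10⁻⁴ s⁻².
N = √(5.9745 × 10⁻⁴) = 0.024443 rad s⁻¹, so T = 2π/N = 257.05 s = 4.2842 min ≈ 4.28 min.
Since Δρ > 0 the layer is stably stratified.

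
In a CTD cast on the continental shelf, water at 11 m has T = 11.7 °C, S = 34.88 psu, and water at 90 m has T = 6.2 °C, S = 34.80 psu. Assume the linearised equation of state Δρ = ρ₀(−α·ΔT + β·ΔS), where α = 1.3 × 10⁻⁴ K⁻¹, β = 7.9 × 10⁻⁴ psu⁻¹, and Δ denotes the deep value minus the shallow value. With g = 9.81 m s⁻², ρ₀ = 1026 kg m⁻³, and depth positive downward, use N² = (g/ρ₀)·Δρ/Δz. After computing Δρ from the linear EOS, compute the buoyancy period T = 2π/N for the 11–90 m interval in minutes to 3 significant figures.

11.6 min

ΔT = -5.5 K, ΔS = -0.08 psu (deep − shallow).
Δρ/ρ₀ = −αΔT + βΔS = 7.15 × 10⁻⁴ − 6.32 × 10⁻⁵ = 6.518 × 10⁻⁴, so Δρ ≈ 0.6687 kg m⁻³.
N² = (g/ρ₀)·Δρ/Δz = g·(Δρ/ρ₀)/Δz = 9.81 × 6.518 × 10⁻⁴ / 79 = 8.0939 × 10⁻⁵ s⁻².
N = √(8.0939 × 10⁻⁵) = 8.9966 × 10⁻³ rad s⁻¹ → T = 2π/N = 698.40 s = 11.640 min ≈ 11.6 min.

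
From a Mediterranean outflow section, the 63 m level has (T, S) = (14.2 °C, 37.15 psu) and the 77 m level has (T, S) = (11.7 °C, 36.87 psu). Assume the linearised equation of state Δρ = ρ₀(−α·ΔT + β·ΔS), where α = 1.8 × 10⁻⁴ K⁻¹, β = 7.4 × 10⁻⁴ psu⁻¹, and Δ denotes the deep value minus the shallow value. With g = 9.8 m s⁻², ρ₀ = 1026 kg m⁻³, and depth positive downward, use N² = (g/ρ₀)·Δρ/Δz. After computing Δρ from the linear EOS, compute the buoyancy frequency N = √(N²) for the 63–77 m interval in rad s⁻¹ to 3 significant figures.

ΔT = -2.5 K, ΔS = -0.28 psu (deep − shallow).
Δρ/ρ₀ = −αΔT + βΔS = 4.50 × 10⁻⁴ − 2.072 × 10⁻⁴ = 2.428 × 10⁻⁴, so Δρ ≈ 0.2491 kg m⁻³.
N² = (g/ρ₀)·Δρ/Δz = g·(Δρ/ρ₀)/Δz = 9.8 × 2.428 × 10⁻⁴ / 14 = 1.6996 × 10⁻⁴ s⁻².
N = √(1.6996 × 10⁻⁴) = 0.013037 rad s⁻¹ ≈ 0.0130 rad s⁻¹.

0.0130 rad s⁻¹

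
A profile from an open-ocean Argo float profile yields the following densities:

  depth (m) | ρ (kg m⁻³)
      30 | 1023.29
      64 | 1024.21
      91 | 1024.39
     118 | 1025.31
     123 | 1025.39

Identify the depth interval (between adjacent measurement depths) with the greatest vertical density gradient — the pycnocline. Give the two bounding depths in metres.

Compute the density gradient over each adjacent pair:
  30–64 m: Δρ/Δz = 0.92/34 = 0.027 kg m⁻⁴
  64–91 m: Δρ/Δz = 0.18/27 = 6.7 × 10⁻³ kg m⁻⁴
  91–118 m: Δρ/Δz = 0.92/27 = 0.034 kg m⁻⁴
  118–123 m: Δρ/Δz = 0.08/5 = 0.016 kg m⁻⁴
The largest gradient is in the 91–118 m interval — the pycnocline.

91–118 m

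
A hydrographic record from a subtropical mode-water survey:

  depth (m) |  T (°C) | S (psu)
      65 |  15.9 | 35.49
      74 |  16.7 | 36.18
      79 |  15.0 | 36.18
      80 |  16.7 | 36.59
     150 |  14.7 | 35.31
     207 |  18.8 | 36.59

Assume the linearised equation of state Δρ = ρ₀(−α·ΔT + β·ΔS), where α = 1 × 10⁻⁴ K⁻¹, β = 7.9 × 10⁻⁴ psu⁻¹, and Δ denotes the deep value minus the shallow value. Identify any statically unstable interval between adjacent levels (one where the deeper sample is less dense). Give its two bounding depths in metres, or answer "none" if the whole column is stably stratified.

80–150 m

Evaluate Δρ/ρ₀ = −αΔT + βΔS across each adjacent pair:
  65–74 m: −αΔT+βΔS = −(1 × 10⁻⁴)(+0.8)+(7.9 × 10⁻⁴)(+0.69) = 4.7 × 10⁻⁴ → stable
  74–79 m: −αΔT+βΔS = −(1 × 10⁻⁴)(-1.7)+(7.9 × 10⁻⁴)(+0.00) = 1.7 × 10⁻⁴ → stable
  79–80 m: −αΔT+βΔS = −(1 × 10⁻⁴)(+1.7)+(7.9 × 10⁻⁴)(+0.41) = 1.5 × 10⁻⁴ → stable
  80–150 m: −αΔT+βΔS = −(1 × 10⁻⁴)(-2.0)+(7.9 × 10⁻⁴)(-1.28) = -8.1 × 10⁻⁴ → UNSTABLE
  150–207 m: −αΔT+βΔS = −(1 × 10⁻⁴)(+4.1)+(7.9 × 10⁻⁴)(+1.28) = 6.0 × 10⁻⁴ → stable
The 80–150 m interval has Δρ < 0: lighter water underlies denser water.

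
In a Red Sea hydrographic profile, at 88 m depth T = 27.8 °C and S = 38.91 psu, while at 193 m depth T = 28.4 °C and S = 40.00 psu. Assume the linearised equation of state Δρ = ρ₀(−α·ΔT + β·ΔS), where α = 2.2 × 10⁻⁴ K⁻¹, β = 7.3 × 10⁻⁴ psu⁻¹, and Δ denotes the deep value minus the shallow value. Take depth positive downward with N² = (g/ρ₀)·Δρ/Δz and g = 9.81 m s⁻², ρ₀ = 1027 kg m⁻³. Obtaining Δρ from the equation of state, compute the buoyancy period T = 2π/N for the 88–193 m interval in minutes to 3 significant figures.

ΔT = +0.6 K, ΔS = +1.09 psu (deep − shallow).
Δρ/ρ₀ = −αΔT + βΔS = -1.32 × 10⁻⁴ + 7.957 × 10⁻⁴ = 6.637 × 10⁻⁴, so Δρ ≈ 0.6816 kg m⁻³.
N² = (g/ρ₀)·Δρ/Δz = g·(Δρ/ρ₀)/Δz = 9.81 × 6.637 × 10⁻⁴ / 105 = 6.2009 × 10⁻⁵ s⁻².
N = √(6.2009 × 10⁻⁵) = 7.8746 × 10⁻³ rad s⁻¹ → T = 2π/N = 797.91 s = 13.298 min ≈ 13.3 min.

13.3 min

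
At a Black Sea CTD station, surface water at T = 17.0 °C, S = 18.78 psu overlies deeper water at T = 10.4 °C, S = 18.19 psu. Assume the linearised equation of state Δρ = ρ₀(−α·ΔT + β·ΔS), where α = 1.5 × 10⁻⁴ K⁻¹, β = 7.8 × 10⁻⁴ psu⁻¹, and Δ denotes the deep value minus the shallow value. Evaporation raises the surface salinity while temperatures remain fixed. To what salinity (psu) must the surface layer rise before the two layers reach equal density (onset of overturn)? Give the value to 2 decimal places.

19.46 psu

Neutral buoyancy requires −α(T_deep − T_surf) + β(S_deep − S_surf′) = 0.
S_surf′ = S_deep − (α/β)·ΔT = 18.19 − (1.5 × 10⁻⁴/7.8 × 10⁻⁴)·(-6.6) = 19.4592 psu.
Increase required: 19.4592 − 18.78 = 0.6792 psu.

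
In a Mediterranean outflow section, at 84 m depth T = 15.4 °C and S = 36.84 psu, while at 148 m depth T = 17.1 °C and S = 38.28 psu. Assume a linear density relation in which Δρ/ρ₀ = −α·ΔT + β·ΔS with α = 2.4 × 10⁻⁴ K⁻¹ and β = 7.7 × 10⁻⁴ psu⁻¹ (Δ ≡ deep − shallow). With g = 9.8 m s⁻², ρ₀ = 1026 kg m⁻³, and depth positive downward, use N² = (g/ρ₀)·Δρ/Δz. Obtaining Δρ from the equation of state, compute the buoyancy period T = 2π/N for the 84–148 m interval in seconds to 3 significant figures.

ΔT = +1.7 K, ΔS = +1.44 psu (deep − shallow).
Δρ/ρ₀ = −αΔT + βΔS = -4.08 × 10⁻⁴ + 1.1088 × 10⁻³ = 7.008 × 10⁻⁴, so Δρ ≈ 0.7190 kg m⁻³.
N² = (g/ρ₀)·Δρ/Δz = g·(Δρ/ρ₀)/Δz = 9.8 × 7.008 × 10⁻⁴ / 64 = 1.0731 × 10⁻⁴ s⁻².
N = √(1.0731 × 10⁻⁴) = 0.010359 rad s⁻¹ → T = 2π/N = 606.54 s ≈ 607 s.

607 s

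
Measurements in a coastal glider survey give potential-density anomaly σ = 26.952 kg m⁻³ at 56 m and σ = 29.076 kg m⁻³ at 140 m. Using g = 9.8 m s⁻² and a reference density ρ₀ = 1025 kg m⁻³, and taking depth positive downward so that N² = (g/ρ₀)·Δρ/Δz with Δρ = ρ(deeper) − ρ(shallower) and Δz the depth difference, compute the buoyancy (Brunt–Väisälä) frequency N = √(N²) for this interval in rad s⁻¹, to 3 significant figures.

0.0155 rad s⁻¹

Δρ = 1029.076 − 1026.952 = 2.124 kg m⁻³ over Δz = 140 − 56 = 84 m.
N² = (9.8/1025) × (2.124/84) = 2.4176 × 10⁻⁴ s⁻².
N = √(2.4176 × 10⁻⁴) = 0.015549 rad s⁻¹ ≈ 0.0155 rad s⁻¹.
N² > 0, so the interval is statically stable.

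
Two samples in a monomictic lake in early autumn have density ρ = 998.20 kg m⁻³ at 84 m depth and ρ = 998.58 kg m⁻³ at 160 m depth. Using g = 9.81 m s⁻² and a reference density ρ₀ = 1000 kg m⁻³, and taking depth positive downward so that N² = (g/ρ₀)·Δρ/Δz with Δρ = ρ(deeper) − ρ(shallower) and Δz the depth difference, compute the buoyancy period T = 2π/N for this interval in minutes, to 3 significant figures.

Δρ = 998.58 − 998.20 = 0.38 kg m⁻³ over Δz = 160 − 84 = 76 m.
N² = (9.81/1000) × (0.38/76) = 4.9050 × 10⁻⁵ s⁻².
N = √(4.9050 × 10⁻⁵) = 7.0036 × 10⁻³ rad s⁻¹, so T = 2π/N = 897.14 s = 14.952 min ≈ 15.0 min.

15.0 min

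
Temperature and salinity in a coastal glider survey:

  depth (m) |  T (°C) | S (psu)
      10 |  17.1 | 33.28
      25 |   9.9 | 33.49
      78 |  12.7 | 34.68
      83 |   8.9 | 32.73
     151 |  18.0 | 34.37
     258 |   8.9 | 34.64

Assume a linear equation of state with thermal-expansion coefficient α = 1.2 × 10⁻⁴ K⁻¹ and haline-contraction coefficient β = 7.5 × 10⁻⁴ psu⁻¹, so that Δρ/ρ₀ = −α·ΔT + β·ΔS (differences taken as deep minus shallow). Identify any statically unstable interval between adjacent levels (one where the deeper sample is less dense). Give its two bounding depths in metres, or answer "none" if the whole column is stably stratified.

Evaluate Δρ/ρ₀ = −αΔT + βΔS across each adjacent pair:
  10–25 m: −αΔT+βΔS = −(1.2 × 10⁻⁴)(-7.2)+(7.5 × 10⁻⁴)(+0.21) = 1.0 × 10⁻³ → stable
  25–78 m: −αΔT+βΔS = −(1.2 × 10⁻⁴)(+2.8)+(7.5 × 10⁻⁴)(+1.19) = 5.6 × 10⁻⁴ → stable
  78–83 m: −αΔT+βΔS = −(1.2 × 10⁻⁴)(-3.8)+(7.5 × 10⁻⁴)(-1.95) = -1.0 × 10⁻³ → UNSTABLE
  83–151 m: −αΔT+βΔS = −(1.2 × 10⁻⁴)(+9.1)+(7.5 × 10⁻⁴)(+1.64) = 1.4 × 10⁻⁴ → stable
  151–258 m: −αΔT+βΔS = −(1.2 × 10⁻⁴)(-9.1)+(7.5 × 10⁻⁴)(+0.27) = 1.3 × 10⁻³ → stable
The 78–83 m interval has Δρ < 0: lighter water underlies denser water.

78–83 m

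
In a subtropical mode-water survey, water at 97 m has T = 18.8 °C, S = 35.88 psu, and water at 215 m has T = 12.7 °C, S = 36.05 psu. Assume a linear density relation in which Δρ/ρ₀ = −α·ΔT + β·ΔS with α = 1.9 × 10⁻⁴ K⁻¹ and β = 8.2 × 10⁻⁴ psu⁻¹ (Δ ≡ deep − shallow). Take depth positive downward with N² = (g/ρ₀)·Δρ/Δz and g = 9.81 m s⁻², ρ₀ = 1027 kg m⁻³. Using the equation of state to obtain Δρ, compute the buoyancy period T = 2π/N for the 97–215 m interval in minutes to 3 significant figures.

10.1 min

ΔT = -6.1 K, ΔS = +0.17 psu (deep − shallow).
Δρ/ρ₀ = −αΔT + βΔS = 1.159 × 10⁻³ + 1.394 × 10⁻⁴ = 1.2984 × 10⁻³, so Δρ ≈ 1.333 kg m⁻³.
N² = (g/ρ₀)·Δρ/Δz = g·(Δρ/ρ₀)/Δz = 9.81 × 1.2984 × 10⁻³ / 118 = 1.0794 × 10⁻⁴ s⁻².
N = √(1.0794 × 10⁻⁴) = 0.010389 rad s⁻¹ → T = 2π/N = 604.79 s = 10.080 min ≈ 10.1 min.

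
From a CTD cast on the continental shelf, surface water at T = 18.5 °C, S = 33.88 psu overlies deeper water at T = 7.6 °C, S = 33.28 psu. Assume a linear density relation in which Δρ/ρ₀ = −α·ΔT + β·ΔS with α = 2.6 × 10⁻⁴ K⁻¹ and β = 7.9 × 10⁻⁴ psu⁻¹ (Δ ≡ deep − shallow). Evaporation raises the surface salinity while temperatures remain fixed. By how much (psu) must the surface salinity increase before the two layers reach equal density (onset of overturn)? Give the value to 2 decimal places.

2.99 psu

Neutral buoyancy requires −α(T_deep − T_surf) + β(S_deep − S_surf′) = 0.
S_surf′ = S_deep − (α/β)·ΔT = 33.28 − (2.6 × 10⁻⁴/7.9 × 10⁻⁴)·(-10.9) = 36.8673 psu.
Increase required: 36.8673 − 33.88 = 2.9873 psu.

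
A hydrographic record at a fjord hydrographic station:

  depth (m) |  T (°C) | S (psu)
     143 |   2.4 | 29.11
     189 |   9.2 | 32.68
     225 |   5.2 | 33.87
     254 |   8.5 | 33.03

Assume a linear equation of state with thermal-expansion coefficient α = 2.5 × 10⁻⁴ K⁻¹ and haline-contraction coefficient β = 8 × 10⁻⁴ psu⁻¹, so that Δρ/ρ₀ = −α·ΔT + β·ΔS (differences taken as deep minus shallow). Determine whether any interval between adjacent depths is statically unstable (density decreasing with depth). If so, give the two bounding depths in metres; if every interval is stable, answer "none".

Evaluate Δρ/ρ₀ = −αΔT + βΔS across each adjacent pair:
  143–189 m: −αΔT+βΔS = −(2.5 × 10⁻⁴)(+6.8)+(8 × 10⁻⁴)(+3.57) = 1.2 × 10⁻³ → stable
  189–225 m: −αΔT+βΔS = −(2.5 × 10⁻⁴)(-4.0)+(8 × 10⁻⁴)(+1.19) = 2.0 × 10⁻³ → stable
  225–254 m: −αΔT+βΔS = −(2.5 × 10⁻⁴)(+3.3)+(8 × 10⁻⁴)(-0.84) = -1.5 × 10⁻³ → UNSTABLE
The 225–254 m interval has Δρ < 0: lighter water underlies denser water.

225–254 m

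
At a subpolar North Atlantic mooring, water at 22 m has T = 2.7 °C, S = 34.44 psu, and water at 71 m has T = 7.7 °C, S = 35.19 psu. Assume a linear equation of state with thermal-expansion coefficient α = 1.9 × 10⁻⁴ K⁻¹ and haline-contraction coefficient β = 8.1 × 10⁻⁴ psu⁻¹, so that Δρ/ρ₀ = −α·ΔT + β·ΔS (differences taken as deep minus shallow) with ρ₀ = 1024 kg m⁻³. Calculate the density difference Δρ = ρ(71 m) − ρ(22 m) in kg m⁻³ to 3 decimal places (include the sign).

-0.351 kg m⁻³

ΔT = +5.0 K, ΔS = +0.75 psu (deep − shallow).
Δρ/ρ₀ = −(1.9 × 10⁻⁴)(+5.0) + (8.1 × 10⁻⁴)(+0.75) = -3.425 × 10⁻⁴.
Δρ = 1024 × (-3.425 × 10⁻⁴) = -0.351 kg m⁻³.
Negative Δρ: lighter below, statically unstable.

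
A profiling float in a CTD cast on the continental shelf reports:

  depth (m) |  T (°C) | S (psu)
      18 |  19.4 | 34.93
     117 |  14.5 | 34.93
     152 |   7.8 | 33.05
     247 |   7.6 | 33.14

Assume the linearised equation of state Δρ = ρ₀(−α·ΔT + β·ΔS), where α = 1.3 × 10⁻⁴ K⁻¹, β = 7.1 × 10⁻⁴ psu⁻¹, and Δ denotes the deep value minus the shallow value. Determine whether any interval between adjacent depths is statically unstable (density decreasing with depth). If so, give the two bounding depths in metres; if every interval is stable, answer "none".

Evaluate Δρ/ρ₀ = −αΔT + βΔS across each adjacent pair:
  18–117 m: −αΔT+βΔS = −(1.3 × 10⁻⁴)(-4.9)+(7.1 × 10⁻⁴)(+0.00) = 6.4 × 10⁻⁴ → stable
  117–152 m: −αΔT+βΔS = −(1.3 × 10⁻⁴)(-6.7)+(7.1 × 10⁻⁴)(-1.88) = -4.6 × 10⁻⁴ → UNSTABLE
  152–247 m: −αΔT+βΔS = −(1.3 × 10⁻⁴)(-0.2)+(7.1 × 10⁻⁴)(+0.09) = 9.0 × 10⁻⁵ → stable
The 117–152 m interval has Δρ < 0: lighter water underlies denser water.

117–152 m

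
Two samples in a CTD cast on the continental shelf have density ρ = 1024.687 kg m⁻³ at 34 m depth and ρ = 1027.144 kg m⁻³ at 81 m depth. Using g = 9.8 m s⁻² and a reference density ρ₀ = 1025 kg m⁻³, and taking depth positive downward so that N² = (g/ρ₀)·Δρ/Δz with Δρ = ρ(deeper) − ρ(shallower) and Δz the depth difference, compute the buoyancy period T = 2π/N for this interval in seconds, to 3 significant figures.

281 s

Δρ = 1027.144 − 1024.687 = 2.457 kg m⁻³ over Δz = 81 − 34 = 47 m.
N² = (9.8/1025) × (2.457/47) = 4.9982 × 10⁻⁴ s⁻².
N = √(4.9982 × 10⁻⁴) = 0.022357 rad s⁻¹, so T = 2π/N = 281.04 s ≈ 281 s.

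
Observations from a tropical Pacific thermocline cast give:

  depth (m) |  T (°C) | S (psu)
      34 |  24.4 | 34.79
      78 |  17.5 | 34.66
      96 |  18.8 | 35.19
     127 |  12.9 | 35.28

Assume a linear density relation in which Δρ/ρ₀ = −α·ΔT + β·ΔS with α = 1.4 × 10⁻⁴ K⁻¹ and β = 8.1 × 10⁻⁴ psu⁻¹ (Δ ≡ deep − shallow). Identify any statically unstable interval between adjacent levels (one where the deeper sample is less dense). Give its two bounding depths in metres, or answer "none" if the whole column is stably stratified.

none

Evaluate Δρ/ρ₀ = −αΔT + βΔS across each adjacent pair:
  34–78 m: −αΔT+βΔS = −(1.4 × 10⁻⁴)(-6.9)+(8.1 × 10⁻⁴)(-0.13) = 8.6 × 10⁻⁴ → stable
  78–96 m: −αΔT+βΔS = −(1.4 × 10⁻⁴)(+1.3)+(8.1 × 10⁻⁴)(+0.53) = 2.5 × 10⁻⁴ → stable
  96–127 m: −αΔT+βΔS = −(1.4 × 10⁻⁴)(-5.9)+(8.1 × 10⁻⁴)(+0.09) = 9.0 × 10⁻⁴ → stable
Every interval has Δρ > 0: the column is stably stratified throughout.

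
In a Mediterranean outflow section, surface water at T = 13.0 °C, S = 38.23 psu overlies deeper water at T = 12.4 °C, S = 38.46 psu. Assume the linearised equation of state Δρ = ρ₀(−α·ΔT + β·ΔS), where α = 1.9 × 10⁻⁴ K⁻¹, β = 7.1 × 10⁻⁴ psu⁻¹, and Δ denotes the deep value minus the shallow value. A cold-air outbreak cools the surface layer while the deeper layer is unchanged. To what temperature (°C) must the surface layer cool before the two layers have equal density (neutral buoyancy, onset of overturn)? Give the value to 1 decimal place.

11.5 °C

Neutral buoyancy requires Δρ = 0, i.e. −α(T_deep − T_surf′) + β(S_deep − S_surf) = 0.
T_surf′ = T_deep − (β/α)·ΔS = 12.4 − (7.1 × 10⁻⁴/1.9 × 10⁻⁴)·(+0.23) = 11.541 °C.
Cooling required: 13.0 − (11.541) = 1.459 °C.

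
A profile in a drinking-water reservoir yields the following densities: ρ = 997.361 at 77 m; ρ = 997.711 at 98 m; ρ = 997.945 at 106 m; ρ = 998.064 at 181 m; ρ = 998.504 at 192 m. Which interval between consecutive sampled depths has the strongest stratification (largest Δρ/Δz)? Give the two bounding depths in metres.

Compute the density gradient over each adjacent pair:
  77–98 m: Δρ/Δz = 0.350/21 = 0.017 kg m⁻⁴
  98–106 m: Δρ/Δz = 0.234/8 = 0.029 kg m⁻⁴
  106–181 m: Δρ/Δz = 0.119/75 = 1.6 × 10⁻³ kg m⁻⁴
  181–192 m: Δρ/Δz = 0.440/11 = 0.040 kg m⁻⁴
The largest gradient is in the 181–192 m interval — the pycnocline.

181–192 m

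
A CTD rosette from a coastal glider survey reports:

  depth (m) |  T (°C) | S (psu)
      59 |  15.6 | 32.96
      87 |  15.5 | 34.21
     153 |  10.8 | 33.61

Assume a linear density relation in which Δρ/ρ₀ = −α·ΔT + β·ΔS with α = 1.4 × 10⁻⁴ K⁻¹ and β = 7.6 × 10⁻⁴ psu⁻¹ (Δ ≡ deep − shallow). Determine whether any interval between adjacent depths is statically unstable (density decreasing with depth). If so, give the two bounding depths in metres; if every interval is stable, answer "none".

none

Evaluate Δρ/ρ₀ = −αΔT + βΔS across each adjacent pair:
  59–87 m: −αΔT+βΔS = −(1.4 × 10⁻⁴)(-0.1)+(7.6 × 10⁻⁴)(+1.25) = 9.6 × 10⁻⁴ → stable
  87–153 m: −αΔT+βΔS = −(1.4 × 10⁻⁴)(-4.7)+(7.6 × 10⁻⁴)(-0.60) = 2.0 × 10⁻⁴ → stable
Every interval has Δρ > 0: the column is stably stratified throughout.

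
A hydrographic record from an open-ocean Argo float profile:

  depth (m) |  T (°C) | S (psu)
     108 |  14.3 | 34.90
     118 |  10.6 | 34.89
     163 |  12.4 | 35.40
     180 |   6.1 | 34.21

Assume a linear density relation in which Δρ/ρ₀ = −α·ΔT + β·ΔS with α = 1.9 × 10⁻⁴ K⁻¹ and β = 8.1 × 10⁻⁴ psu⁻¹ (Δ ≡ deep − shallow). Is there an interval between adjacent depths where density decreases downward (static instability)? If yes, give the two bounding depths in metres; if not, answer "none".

none

Evaluate Δρ/ρ₀ = −αΔT + βΔS across each adjacent pair:
  108–118 m: −αΔT+βΔS = −(1.9 × 10⁻⁴)(-3.7)+(8.1 × 10⁻⁴)(-0.01) = 6.9 × 10⁻⁴ → stable
  118–163 m: −αΔT+βΔS = −(1.9 × 10⁻⁴)(+1.8)+(8.1 × 10⁻⁴)(+0.51) = 7.1 × 10⁻⁵ → stable
  163–180 m: −αΔT+βΔS = −(1.9 × 10⁻⁴)(-6.3)+(8.1 × 10⁻⁴)(-1.19) = 2.3 × 10⁻⁴ → stable
Every interval has Δρ > 0: the column is stably stratified throughout.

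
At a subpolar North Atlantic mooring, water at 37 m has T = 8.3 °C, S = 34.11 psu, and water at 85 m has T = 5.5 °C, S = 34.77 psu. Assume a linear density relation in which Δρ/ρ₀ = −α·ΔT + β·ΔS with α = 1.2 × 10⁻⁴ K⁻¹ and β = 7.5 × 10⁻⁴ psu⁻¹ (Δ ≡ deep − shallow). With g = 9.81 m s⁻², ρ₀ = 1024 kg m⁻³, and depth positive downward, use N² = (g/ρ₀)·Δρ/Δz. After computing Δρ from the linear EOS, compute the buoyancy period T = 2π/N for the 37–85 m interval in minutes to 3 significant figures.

8.04 min

ΔT = -2.8 K, ΔS = +0.66 psu (deep − shallow).
Δρ/ρ₀ = −αΔT + βΔS = 3.36 × 10⁻⁴ + 4.95 × 10⁻⁴ = 8.31 × 10⁻⁴, so Δρ ≈ 0.8509 kg m⁻³.
N² = (g/ρ₀)·Δρ/Δz = g·(Δρ/ρ₀)/Δz = 9.81 × 8.31 × 10⁻⁴ / 48 = 1.6984 × 10⁻⁴ s⁻².
N = √(1.6984 × 10⁻⁴) = 0.013032 rad s⁻¹ → T = 2π/N = 482.14 s = 8.0357 min ≈ 8.04 min.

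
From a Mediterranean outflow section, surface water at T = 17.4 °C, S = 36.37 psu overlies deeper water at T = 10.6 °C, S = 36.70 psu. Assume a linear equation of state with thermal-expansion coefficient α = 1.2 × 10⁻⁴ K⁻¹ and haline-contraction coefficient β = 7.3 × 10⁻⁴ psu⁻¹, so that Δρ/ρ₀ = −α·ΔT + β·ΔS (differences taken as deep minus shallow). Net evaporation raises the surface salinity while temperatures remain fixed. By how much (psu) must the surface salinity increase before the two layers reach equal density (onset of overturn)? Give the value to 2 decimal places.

1.45 psu

Neutral buoyancy requires −α(T_deep − T_surf) + β(S_deep − S_surf′) = 0.
S_surf′ = S_deep − (α/β)·ΔT = 36.70 − (1.2 × 10⁻⁴/7.3 × 10⁻⁴)·(-6.8) = 37.8178 psu.
Increase required: 37.8178 − 36.37 = 1.4478 psu.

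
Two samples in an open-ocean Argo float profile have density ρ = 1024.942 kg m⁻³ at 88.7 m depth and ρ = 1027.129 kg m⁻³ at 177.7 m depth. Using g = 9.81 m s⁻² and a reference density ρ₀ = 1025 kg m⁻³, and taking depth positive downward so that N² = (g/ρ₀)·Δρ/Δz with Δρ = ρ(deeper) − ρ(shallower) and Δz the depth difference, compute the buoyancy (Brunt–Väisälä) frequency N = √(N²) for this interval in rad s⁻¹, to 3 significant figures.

0.0153 rad s⁻¹

Δρ = 1027.129 − 1024.942 = 2.187 kg m⁻³ over Δz = 177.7 − 88.7 = 89 m.
N² = (9.81/1025) × (2.187/89) = 2.3518 × 10⁻⁴ s⁻².
N = √(2.3518 × 10⁻⁴) = 0.015336 rad s⁻¹ ≈ 0.0153 rad s⁻¹.
A positive N² confirms static stability across the interval.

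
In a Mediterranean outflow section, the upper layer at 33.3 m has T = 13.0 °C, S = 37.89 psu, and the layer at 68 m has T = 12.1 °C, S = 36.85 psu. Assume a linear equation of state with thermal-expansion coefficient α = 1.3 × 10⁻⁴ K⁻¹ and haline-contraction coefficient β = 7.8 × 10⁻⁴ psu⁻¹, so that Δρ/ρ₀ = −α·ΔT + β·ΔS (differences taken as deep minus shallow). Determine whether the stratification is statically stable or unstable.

ΔT = 12.1 − 13.0 = -0.9 K and ΔS = 36.85 − 37.89 = -1.04 psu (deep − shallow).
−αΔT = 1.17 × 10⁻⁴; βΔS = -8.112 × 10⁻⁴; sum Δρ/ρ₀ = -6.942 × 10⁻⁴.
Δρ/ρ₀ < 0, so Δρ < 0: deeper water is lighter → statically unstable; the column would overturn.

unstable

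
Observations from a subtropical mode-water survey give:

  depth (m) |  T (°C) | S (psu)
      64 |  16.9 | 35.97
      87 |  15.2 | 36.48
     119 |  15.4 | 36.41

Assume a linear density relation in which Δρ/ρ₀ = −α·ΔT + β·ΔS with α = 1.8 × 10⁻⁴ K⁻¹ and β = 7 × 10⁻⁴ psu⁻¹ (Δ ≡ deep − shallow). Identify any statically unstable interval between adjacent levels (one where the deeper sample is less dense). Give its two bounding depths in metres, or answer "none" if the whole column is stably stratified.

87–119 m

Evaluate Δρ/ρ₀ = −αΔT + βΔS across each adjacent pair:
  64–87 m: −αΔT+βΔS = −(1.8 × 10⁻⁴)(-1.7)+(7 × 10⁻⁴)(+0.51) = 6.6 × 10⁻⁴ → stable
  87–119 m: −αΔT+βΔS = −(1.8 × 10⁻⁴)(+0.2)+(7 × 10⁻⁴)(-0.07) = -8.5 × 10⁻⁵ → UNSTABLE
The 87–119 m interval has Δρ < 0: lighter water underlies denser water.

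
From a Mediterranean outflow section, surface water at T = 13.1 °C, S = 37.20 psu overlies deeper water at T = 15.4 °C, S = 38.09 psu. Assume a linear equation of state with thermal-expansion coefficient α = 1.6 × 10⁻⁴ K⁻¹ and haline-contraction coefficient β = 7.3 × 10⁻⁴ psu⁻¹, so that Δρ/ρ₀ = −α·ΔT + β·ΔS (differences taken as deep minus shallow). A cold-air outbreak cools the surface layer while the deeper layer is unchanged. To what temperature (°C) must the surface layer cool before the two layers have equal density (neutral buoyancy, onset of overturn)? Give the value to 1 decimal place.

Neutral buoyancy requires Δρ = 0, i.e. −α(T_deep − T_surf′) + β(S_deep − S_surf) = 0.
T_surf′ = T_deep − (β/α)·ΔS = 15.4 − (7.3 × 10⁻⁴/1.6 × 10⁻⁴)·(+0.89) = 11.339 °C.
Cooling required: 13.1 − (11.339) = 1.761 °C.

11.3 °C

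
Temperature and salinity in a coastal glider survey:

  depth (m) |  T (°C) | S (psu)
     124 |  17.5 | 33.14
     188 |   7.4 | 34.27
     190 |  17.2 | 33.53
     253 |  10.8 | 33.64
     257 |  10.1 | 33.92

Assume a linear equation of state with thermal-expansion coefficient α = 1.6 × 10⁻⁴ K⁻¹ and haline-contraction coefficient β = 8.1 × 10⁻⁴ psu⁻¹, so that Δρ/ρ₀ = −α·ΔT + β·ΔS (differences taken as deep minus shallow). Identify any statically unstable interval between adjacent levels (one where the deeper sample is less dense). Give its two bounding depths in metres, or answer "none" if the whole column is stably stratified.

188–190 m

Evaluate Δρ/ρ₀ = −αΔT + βΔS across each adjacent pair:
  124–188 m: −αΔT+βΔS = −(1.6 × 10⁻⁴)(-10.1)+(8.1 × 10⁻⁴)(+1.13) = 2.5 × 10⁻³ → stable
  188–190 m: −αΔT+βΔS = −(1.6 × 10⁻⁴)(+9.8)+(8.1 × 10⁻⁴)(-0.74) = -2.2 × 10⁻³ → UNSTABLE
  190–253 m: −αΔT+βΔS = −(1.6 × 10⁻⁴)(-6.4)+(8.1 × 10⁻⁴)(+0.11) = 1.1 × 10⁻³ → stable
  253–257 m: −αΔT+βΔS = −(1.6 × 10⁻⁴)(-0.7)+(8.1 × 10⁻⁴)(+0.28) = 3.4 × 10⁻⁴ → stable
The 188–190 m interval has Δρ < 0: lighter water underlies denser water.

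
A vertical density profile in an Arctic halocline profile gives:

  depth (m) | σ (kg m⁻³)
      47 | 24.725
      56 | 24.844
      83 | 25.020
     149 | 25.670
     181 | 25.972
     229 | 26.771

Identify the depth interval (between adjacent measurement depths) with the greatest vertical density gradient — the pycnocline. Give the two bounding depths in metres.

181–229 m

Compute the density gradient over each adjacent pair:
  47–56 m: Δρ/Δz = 0.119/9 = 0.013 kg m⁻⁴
  56–83 m: Δρ/Δz = 0.176/27 = 6.5 × 10⁻³ kg m⁻⁴
  83–149 m: Δρ/Δz = 0.650/66 = 9.8 × 10⁻³ kg m⁻⁴
  149–181 m: Δρ/Δz = 0.302/32 = 9.4 × 10⁻³ kg m⁻⁴
  181–229 m: Δρ/Δz = 0.799/48 = 0.017 kg m⁻⁴
The largest gradient is in the 181–229 m interval — the pycnocline.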